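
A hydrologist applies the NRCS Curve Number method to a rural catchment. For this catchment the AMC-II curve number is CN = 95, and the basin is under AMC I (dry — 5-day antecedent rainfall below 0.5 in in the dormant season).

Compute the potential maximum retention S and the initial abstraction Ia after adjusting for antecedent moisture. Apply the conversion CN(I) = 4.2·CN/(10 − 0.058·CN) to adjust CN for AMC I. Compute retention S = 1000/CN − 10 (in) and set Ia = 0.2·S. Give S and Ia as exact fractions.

S = 500/399 in ≈ 1.253 in; Ia = 100/399 in ≈ 0.251 in

Adjust CN=95 to AMC I: 4.2·95/(10 − 0.058·95) → 399 ÷ (449/100) = 39900/449 ≈ 88.864
S = 1000/(39900/449) − 10 = 500/399 in ≈ 1.253 in
Ia = 0.2S: 0.2·1.253 = 0.251 in (exactly 100/399)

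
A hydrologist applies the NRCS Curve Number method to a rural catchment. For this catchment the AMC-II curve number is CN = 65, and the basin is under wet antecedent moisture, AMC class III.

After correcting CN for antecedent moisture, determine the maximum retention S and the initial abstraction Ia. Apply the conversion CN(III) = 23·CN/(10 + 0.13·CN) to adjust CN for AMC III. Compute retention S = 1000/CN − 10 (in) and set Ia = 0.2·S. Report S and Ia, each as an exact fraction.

CN(III) from CN(II)=65: (23·65)/(10 + 0.13·65) = 29900/369 ≈ 81.030
S = 1000/(29900/369) − 10 = 700/299 in ≈ 2.341 in
Ia = 0.2·(700/299) = 140/299 in ≈ 0.468 in

S = 700/299 in ≈ 2.341 in; Ia = 140/299 in ≈ 0.468 in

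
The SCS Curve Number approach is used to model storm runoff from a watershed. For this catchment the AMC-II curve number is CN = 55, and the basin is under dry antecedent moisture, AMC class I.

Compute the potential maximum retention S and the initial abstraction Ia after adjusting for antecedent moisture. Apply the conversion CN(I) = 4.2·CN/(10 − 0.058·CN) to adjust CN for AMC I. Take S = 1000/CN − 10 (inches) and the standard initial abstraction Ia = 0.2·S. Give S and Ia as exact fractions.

Adjust CN=55 to AMC I: 4.2·55/(10 − 0.058·55) → 231 ÷ (681/100) = 7700/227 ≈ 33.921
Retention S: 1000/CN − 10 with CN=33.921 → S = 1500/77 ≈ 19.481 in
Ia = 0.2S: 0.2·19.481 = 3.896 in (exactly 300/77)

S = 1500/77 in ≈ 19.481 in; Ia = 300/77 in ≈ 3.896 in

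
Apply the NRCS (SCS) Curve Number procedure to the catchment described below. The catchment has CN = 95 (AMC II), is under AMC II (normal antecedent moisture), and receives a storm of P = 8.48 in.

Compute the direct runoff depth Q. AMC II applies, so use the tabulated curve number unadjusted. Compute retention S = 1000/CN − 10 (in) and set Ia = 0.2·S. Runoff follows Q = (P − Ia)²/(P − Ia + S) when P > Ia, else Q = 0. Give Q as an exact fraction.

Average conditions: CN = 95 (no AMC adjustment).
S = 1000/95 − 10 = 10/19 in ≈ 0.526 in
Ia = 0.2·(10/19) = 2/19 in ≈ 0.105 in
P − Ia = 8.480 − 0.105 = 3978/475 ≈ 8.375 in (> 0, runoff occurs)
Q = (3978/475)²/((3978/475) + 10/19) = (15824484/225625)/(4228/475) = 3956121/502075 in ≈ 7.880 in

Q = 3956121/502075 in ≈ 7.880 in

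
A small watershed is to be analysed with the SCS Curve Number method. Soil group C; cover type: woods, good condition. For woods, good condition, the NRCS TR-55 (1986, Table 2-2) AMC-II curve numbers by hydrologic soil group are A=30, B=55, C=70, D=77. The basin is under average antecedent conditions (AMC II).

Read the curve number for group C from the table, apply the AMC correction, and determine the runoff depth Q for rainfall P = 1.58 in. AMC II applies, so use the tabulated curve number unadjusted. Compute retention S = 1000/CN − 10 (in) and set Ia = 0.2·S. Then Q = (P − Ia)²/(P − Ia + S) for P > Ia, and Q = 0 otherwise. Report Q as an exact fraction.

Q = 64009/613550 in ≈ 0.104 in

NRCS table: woods, good condition, soil group C → CN(II) = 70
CN(II) = 70; AMC II needs no correction.
Max retention: S = 1000/70 − 10 = 30/7 in (≈ 4.286 in)
Ia = 0.2S: 0.2·4.286 = 0.857 in (exactly 6/7)
P − Ia = 1.580 − 0.857 = 253/350 ≈ 0.723 in (> 0, runoff occurs)
Q = (253/350)²/((253/350) + 30/7) = (64009/122500)/(1753/350) = 64009/613550 in ≈ 0.104 in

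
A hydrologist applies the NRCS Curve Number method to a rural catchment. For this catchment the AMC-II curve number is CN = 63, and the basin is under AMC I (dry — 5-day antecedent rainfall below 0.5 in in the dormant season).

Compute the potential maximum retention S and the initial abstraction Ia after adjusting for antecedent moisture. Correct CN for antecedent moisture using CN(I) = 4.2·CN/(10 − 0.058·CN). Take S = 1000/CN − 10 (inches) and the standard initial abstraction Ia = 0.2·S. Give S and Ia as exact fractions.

S = 18500/1323 in ≈ 13.983 in; Ia = 3700/1323 in ≈ 2.797 in

Dry (AMC I): CN(I) = 4.2·63/(10 − 0.058·63) = (1323/5)/(3173/500) = 132300/3173 ≈ 41.696
S = 1000/(132300/3173) − 10 = 18500/1323 in ≈ 13.983 in
Ia = 0.2·(18500/1323) = 3700/1323 in ≈ 2.797 in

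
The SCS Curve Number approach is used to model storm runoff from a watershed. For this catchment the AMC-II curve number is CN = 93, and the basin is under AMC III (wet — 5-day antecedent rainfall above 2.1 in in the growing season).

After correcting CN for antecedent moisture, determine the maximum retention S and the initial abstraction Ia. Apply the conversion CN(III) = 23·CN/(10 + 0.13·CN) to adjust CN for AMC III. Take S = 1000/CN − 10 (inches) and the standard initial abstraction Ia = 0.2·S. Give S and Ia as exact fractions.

S = 700/2139 in ≈ 0.327 in; Ia = 140/2139 in ≈ 0.065 in

Wet (AMC III): CN(III) = 23·93/(10 + 0.13·93) = 2139/(2209/100) = 213900/2209 ≈ 96.831
Retention S: 1000/CN − 10 with CN=96.831 → S = 700/2139 ≈ 0.327 in
Initial abstraction Ia = S/5 = (700/2139)/5 = 140/2139 ≈ 0.065 in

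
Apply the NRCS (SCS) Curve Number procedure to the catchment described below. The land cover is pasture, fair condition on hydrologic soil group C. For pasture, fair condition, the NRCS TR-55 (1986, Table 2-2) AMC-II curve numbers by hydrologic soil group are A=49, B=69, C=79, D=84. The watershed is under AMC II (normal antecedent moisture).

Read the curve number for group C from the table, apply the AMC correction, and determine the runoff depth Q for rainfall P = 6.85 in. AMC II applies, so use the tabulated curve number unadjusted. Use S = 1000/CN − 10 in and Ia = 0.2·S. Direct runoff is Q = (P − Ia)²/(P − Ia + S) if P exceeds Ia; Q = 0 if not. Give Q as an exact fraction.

NRCS table: pasture, fair condition, soil group C → CN(II) = 79
Average conditions: CN = 79 (no AMC adjustment).
Retention S: 1000/CN − 10 with CN=79.000 → S = 210/79 ≈ 2.658 in
Ia = 0.2S: 0.2·2.658 = 0.532 in (exactly 42/79)
Since P=6.850 > Ia=0.532: effective rainfall P−Ia = 9983/1580 in
Q: (9983/1580)² ÷ (14183/1580) = 99660289/22409140 in (≈ 4.447 in)

Q = 99660289/22409140 in ≈ 4.447 in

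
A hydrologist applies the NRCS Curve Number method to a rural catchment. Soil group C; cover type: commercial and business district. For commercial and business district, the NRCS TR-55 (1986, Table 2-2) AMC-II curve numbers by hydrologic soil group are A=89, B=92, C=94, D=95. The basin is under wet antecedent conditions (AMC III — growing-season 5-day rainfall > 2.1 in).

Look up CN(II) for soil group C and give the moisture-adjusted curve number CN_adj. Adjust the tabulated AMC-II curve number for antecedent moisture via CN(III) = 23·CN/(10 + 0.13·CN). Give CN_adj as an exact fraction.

NRCS table: commercial and business district, soil group C → CN(II) = 94
CN(III) from CN(II)=94: (23·94)/(10 + 0.13·94) = 108100/1111 ≈ 97.300

CN_adj = 108100/1111 ≈ 97.300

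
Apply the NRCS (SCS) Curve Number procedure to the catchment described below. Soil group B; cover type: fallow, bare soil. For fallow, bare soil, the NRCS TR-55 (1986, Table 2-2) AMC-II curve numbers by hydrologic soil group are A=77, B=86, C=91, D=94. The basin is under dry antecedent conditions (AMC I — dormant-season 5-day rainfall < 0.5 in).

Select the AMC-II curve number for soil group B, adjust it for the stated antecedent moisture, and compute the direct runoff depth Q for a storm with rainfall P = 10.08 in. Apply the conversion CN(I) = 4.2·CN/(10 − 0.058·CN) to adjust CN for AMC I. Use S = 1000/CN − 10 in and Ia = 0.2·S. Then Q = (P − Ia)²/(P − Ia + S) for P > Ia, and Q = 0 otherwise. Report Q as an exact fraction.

NRCS table: fallow, bare soil, soil group B → CN(II) = 86
CN(I) from CN(II)=86: (4.2·86)/(10 − 0.058·86) = 12900/179 ≈ 72.067
Retention S: 1000/CN − 10 with CN=72.067 → S = 500/129 ≈ 3.876 in
Initial abstraction Ia = S/5 = (500/129)/5 = 100/129 ≈ 0.775 in
Excess rainfall: 10.080 − 0.775 = 9.305 in; P > Ia so Q > 0
Q = (30008/3225)²/((30008/3225) + 500/129) = (900480064/10400625)/(42508/3225) = 225120016/34272075 in ≈ 6.569 in

Q = 225120016/34272075 in ≈ 6.569 in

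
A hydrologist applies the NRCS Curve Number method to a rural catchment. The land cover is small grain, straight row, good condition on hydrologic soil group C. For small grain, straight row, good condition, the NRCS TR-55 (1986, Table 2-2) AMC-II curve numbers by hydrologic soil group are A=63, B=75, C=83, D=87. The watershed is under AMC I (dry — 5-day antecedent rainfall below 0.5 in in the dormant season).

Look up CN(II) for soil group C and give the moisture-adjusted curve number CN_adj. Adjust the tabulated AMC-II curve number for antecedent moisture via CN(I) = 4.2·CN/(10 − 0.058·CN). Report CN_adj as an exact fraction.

CN_adj = 174300/2593 ≈ 67.219

NRCS table: small grain, straight row, good condition, soil group C → CN(II) = 83
CN(I) from CN(II)=83: (4.2·83)/(10 − 0.058·83) = 174300/2593 ≈ 67.219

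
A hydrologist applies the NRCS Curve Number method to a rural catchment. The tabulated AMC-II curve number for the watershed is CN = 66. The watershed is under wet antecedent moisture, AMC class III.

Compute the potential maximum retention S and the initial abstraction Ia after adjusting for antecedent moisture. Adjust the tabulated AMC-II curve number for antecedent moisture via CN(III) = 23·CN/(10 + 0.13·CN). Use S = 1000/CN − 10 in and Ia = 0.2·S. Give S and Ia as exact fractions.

Wet (AMC III): CN(III) = 23·66/(10 + 0.13·66) = 1518/(929/50) = 75900/929 ≈ 81.701
Retention S: 1000/CN − 10 with CN=81.701 → S = 1700/759 ≈ 2.240 in
Initial abstraction Ia = S/5 = (1700/759)/5 = 340/759 ≈ 0.448 in

S = 1700/759 in ≈ 2.240 in; Ia = 340/759 in ≈ 0.448 in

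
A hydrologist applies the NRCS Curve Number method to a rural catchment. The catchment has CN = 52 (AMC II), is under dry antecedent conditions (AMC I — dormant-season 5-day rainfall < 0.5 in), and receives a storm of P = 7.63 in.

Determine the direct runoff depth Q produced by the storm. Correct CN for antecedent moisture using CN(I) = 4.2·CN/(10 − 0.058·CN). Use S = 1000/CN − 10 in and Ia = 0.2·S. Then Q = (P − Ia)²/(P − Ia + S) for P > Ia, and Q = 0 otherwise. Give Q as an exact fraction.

Q = 866301489/2087840300 in ≈ 0.415 in

CN(I) from CN(II)=52: (4.2·52)/(10 − 0.058·52) = 9100/291 ≈ 31.271
Max retention: S = 1000/(9100/291) − 10 = 2000/91 in (≈ 21.978 in)
Ia = 0.2·(2000/91) = 400/91 in ≈ 4.396 in
Excess rainfall: 7.630 − 4.396 = 3.234 in; P > Ia so Q > 0
Q = (29433/9100)²/((29433/9100) + 2000/91) = (866301489/82810000)/(229433/9100) = 866301489/2087840300 in ≈ 0.415 in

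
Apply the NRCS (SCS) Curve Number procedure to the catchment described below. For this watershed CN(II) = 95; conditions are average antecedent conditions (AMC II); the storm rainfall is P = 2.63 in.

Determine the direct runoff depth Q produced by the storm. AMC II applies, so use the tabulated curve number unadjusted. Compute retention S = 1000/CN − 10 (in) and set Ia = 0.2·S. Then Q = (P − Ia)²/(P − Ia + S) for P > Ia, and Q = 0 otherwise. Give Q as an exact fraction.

CN(II) = 95; AMC II needs no correction.
Retention S: 1000/CN − 10 with CN=95.000 → S = 10/19 ≈ 0.526 in
Ia = 0.2S: 0.2·0.526 = 0.105 in (exactly 2/19)
Since P=2.630 > Ia=0.105: effective rainfall P−Ia = 4797/1900 in
Q = (4797/1900)²/((4797/1900) + 10/19) = (23011209/3610000)/(5797/1900) = 23011209/11014300 in ≈ 2.089 in

Q = 23011209/11014300 in ≈ 2.089 in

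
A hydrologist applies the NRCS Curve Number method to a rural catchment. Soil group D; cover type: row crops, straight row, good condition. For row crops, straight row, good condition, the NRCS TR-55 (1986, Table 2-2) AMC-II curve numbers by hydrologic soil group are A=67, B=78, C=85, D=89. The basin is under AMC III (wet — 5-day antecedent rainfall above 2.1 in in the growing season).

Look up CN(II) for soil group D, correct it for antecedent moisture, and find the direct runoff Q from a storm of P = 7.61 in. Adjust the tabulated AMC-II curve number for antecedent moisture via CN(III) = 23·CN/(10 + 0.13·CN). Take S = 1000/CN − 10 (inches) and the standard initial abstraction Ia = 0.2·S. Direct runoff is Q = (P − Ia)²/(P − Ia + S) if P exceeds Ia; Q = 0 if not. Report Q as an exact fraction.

Q = 2358580278289/336888504900 in ≈ 7.001 in

NRCS table: row crops, straight row, good condition, soil group D → CN(II) = 89
Wet (AMC III): CN(III) = 23·89/(10 + 0.13·89) = 2047/(2157/100) = 204700/2157 ≈ 94.900
S = 1000/(204700/2157) − 10 = 1100/2047 in ≈ 0.537 in
Ia = 0.2S: 0.2·0.537 = 0.107 in (exactly 220/2047)
P − Ia = 7.610 − 0.107 = 1535767/204700 ≈ 7.503 in (> 0, runoff occurs)
Q = (1535767/204700)²/((1535767/204700) + 1100/2047) = (2358580278289/41902090000)/(1645767/204700) = 2358580278289/336888504900 in ≈ 7.001 in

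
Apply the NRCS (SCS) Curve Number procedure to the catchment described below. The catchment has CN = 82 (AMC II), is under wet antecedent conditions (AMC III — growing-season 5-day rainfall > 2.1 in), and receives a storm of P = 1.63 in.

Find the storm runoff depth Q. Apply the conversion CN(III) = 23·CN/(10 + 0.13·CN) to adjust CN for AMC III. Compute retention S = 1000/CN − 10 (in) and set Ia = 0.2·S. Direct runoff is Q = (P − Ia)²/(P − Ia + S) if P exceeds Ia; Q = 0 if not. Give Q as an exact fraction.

Q = 18416932681/21284358700 in ≈ 0.865 in

Adjust CN=82 to AMC III: 23·82/(10 + 0.13·82) → 1886 ÷ (1033/50) = 94300/1033 ≈ 91.288
S = 1000/(94300/1033) − 10 = 900/943 in ≈ 0.954 in
Initial abstraction Ia = S/5 = (900/943)/5 = 180/943 ≈ 0.191 in
Since P=1.630 > Ia=0.191: effective rainfall P−Ia = 135709/94300 in
Runoff Q = (P−Ia)²/(P−Ia+S) = (1.439)²/(1.439+0.954) = 18416932681/21284358700 ≈ 0.865 in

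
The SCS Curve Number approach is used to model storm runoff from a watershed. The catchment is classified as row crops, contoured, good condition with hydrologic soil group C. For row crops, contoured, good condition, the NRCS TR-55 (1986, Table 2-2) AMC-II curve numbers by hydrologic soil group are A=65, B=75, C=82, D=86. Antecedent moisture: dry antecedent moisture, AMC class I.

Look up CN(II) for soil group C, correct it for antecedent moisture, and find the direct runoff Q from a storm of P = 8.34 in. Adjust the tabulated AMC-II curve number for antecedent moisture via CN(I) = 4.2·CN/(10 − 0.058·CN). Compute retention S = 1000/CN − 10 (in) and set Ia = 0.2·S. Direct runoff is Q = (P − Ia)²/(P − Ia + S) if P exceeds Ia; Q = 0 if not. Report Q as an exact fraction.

Q = 3652564347/859464550 in ≈ 4.250 in

NRCS table: row crops, contoured, good condition, soil group C → CN(II) = 82
CN(I) from CN(II)=82: (4.2·82)/(10 − 0.058·82) = 28700/437 ≈ 65.675
Max retention: S = 1000/(28700/437) − 10 = 1500/287 in (≈ 5.226 in)
Initial abstraction Ia = S/5 = (1500/287)/5 = 300/287 ≈ 1.045 in
P − Ia = 8.340 − 1.045 = 104679/14350 ≈ 7.295 in (> 0, runoff occurs)
Q = (104679/14350)²/((104679/14350) + 1500/287) = (10957693041/205922500)/(179679/14350) = 3652564347/859464550 in ≈ 4.250 in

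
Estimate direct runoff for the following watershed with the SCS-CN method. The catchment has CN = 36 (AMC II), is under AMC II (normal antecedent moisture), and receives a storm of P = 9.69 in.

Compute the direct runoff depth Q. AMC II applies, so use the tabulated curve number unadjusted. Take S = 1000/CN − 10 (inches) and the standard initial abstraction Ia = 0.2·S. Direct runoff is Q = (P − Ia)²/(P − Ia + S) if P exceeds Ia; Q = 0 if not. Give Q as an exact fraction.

CN(II) = 36; AMC II needs no correction.
Max retention: S = 1000/36 − 10 = 160/9 in (≈ 17.778 in)
Initial abstraction Ia = S/5 = (160/9)/5 = 32/9 ≈ 3.556 in
Since P=9.690 > Ia=3.556: effective rainfall P−Ia = 5521/900 in
Q = (5521/900)²/((5521/900) + 160/9) = (30481441/810000)/(21521/900) = 30481441/19368900 in ≈ 1.574 in

Q = 30481441/19368900 in ≈ 1.574 in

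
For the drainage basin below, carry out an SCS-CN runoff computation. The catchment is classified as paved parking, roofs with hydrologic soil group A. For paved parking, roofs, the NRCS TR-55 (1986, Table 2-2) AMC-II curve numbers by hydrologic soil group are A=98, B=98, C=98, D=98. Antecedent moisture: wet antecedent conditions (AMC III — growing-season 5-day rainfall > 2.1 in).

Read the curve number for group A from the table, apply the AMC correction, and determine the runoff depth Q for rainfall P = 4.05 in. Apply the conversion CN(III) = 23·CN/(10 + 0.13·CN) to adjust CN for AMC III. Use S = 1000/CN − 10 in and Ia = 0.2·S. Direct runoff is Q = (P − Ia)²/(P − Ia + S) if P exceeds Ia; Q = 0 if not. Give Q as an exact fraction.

Q = 8260446769/2093672980 in ≈ 3.945 in

NRCS table: paved parking, roofs, soil group A → CN(II) = 98
Adjust CN=98 to AMC III: 23·98/(10 + 0.13·98) → 2254 ÷ (1137/50) = 112700/1137 ≈ 99.120
Retention S: 1000/CN − 10 with CN=99.120 → S = 100/1127 ≈ 0.089 in
Ia = 0.2·(100/1127) = 20/1127 in ≈ 0.018 in
P − Ia = 4.050 − 0.018 = 90887/22540 ≈ 4.032 in (> 0, runoff occurs)
Q: (90887/22540)² ÷ (92887/22540) = 8260446769/2093672980 in (≈ 3.945 in)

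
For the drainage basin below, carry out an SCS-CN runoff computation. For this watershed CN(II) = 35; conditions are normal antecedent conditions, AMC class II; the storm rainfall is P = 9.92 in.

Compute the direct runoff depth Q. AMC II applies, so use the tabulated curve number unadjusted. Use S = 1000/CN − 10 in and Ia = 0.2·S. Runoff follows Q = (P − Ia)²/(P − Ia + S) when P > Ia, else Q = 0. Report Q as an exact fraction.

Q = 294849/189700 in ≈ 1.554 in

Average conditions: CN = 35 (no AMC adjustment).
Retention S: 1000/CN − 10 with CN=35.000 → S = 130/7 ≈ 18.571 in
Ia = 0.2S: 0.2·18.571 = 3.714 in (exactly 26/7)
P − Ia = 9.920 − 3.714 = 1086/175 ≈ 6.206 in (> 0, runoff occurs)
Q: (1086/175)² ÷ (4336/175) = 294849/189700 in (≈ 1.554 in)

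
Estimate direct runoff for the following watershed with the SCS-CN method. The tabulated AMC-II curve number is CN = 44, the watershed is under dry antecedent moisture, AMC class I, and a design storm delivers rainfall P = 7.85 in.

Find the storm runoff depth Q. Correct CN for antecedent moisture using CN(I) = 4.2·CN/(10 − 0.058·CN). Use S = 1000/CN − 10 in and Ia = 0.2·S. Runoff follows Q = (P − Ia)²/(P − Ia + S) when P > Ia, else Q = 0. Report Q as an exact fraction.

CN(I) from CN(II)=44: (4.2·44)/(10 − 0.058·44) = 3300/133 ≈ 24.812
Retention S: 1000/CN − 10 with CN=24.812 → S = 1000/33 ≈ 30.303 in
Ia = 0.2·(1000/33) = 200/33 in ≈ 6.061 in
P − Ia = 7.850 − 6.061 = 1181/660 ≈ 1.789 in (> 0, runoff occurs)
Q: (1181/660)² ÷ (21181/660) = 1394761/13979460 in (≈ 0.100 in)

Q = 1394761/13979460 in ≈ 0.100 in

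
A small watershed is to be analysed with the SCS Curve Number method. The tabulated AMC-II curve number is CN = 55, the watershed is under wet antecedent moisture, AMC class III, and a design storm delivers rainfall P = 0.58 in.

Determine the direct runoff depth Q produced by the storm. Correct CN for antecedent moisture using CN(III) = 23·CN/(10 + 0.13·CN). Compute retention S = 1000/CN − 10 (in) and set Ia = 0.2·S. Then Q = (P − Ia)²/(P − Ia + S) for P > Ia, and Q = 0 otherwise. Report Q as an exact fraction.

Adjust CN=55 to AMC III: 23·55/(10 + 0.13·55) → 1265 ÷ (343/20) = 25300/343 ≈ 73.761
S = 1000/(25300/343) − 10 = 900/253 in ≈ 3.557 in
Ia = 0.2S: 0.2·3.557 = 0.711 in (exactly 180/253)
P = 0.580 ≤ Ia = 0.711 in: entire storm abstracted, Q = 0.

Q = 0 in ≈ 0.000 in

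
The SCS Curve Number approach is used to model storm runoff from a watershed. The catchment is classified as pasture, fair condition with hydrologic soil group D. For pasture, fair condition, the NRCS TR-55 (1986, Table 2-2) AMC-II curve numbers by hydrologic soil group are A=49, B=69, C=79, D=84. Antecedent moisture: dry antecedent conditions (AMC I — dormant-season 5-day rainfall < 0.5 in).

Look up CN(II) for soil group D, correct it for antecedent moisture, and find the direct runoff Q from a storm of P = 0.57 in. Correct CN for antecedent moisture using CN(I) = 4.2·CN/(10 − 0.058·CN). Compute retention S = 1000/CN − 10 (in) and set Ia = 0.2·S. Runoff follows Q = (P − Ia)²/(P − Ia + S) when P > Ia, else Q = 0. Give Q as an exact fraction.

NRCS table: pasture, fair condition, soil group D → CN(II) = 84
Adjust CN=84 to AMC I: 4.2·84/(10 − 0.058·84) → (1764/5) ÷ (641/125) = 44100/641 ≈ 68.799
S = 1000/(44100/641) − 10 = 2000/441 in ≈ 4.535 in
Ia = 0.2·(2000/441) = 400/441 in ≈ 0.907 in
P = 0.570 ≤ Ia = 0.907 in: entire storm abstracted, Q = 0.

Q = 0 in ≈ 0.000 in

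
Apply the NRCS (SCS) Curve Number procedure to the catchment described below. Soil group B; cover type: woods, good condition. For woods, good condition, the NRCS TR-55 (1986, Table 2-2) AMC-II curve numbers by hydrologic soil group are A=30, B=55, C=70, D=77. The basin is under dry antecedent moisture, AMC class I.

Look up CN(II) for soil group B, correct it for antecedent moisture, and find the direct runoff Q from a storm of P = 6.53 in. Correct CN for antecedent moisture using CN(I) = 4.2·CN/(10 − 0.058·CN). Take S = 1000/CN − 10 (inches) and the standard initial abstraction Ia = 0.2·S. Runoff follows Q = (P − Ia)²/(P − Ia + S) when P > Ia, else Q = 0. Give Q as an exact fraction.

Q = 411318961/1311163700 in ≈ 0.314 in

NRCS table: woods, good condition, soil group B → CN(II) = 55
CN(I) from CN(II)=55: (4.2·55)/(10 − 0.058·55) = 7700/227 ≈ 33.921
Max retention: S = 1000/(7700/227) − 10 = 1500/77 in (≈ 19.481 in)
Ia = 0.2S: 0.2·19.481 = 3.896 in (exactly 300/77)
Excess rainfall: 6.530 − 3.896 = 2.634 in; P > Ia so Q > 0
Runoff Q = (P−Ia)²/(P−Ia+S) = (2.634)²/(2.634+19.481) = 411318961/1311163700 ≈ 0.314 in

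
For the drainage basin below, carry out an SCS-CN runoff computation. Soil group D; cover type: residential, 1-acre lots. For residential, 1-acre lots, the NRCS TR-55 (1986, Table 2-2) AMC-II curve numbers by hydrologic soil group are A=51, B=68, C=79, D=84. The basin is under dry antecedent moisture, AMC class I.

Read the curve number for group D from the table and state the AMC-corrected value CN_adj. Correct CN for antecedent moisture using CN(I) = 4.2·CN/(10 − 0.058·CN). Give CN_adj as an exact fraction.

NRCS table: residential, 1-acre lots, soil group D → CN(II) = 84
Adjust CN=84 to AMC I: 4.2·84/(10 − 0.058·84) → (1764/5) ÷ (641/125) = 44100/641 ≈ 68.799

CN_adj = 44100/641 ≈ 68.799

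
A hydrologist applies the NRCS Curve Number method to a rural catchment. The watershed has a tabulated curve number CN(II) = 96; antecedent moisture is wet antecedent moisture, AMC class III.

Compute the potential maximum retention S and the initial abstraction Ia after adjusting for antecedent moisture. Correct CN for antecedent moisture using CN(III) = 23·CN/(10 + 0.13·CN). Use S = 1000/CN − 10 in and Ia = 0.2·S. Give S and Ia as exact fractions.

S = 25/138 in ≈ 0.181 in; Ia = 5/138 in ≈ 0.036 in

Wet (AMC III): CN(III) = 23·96/(10 + 0.13·96) = 2208/(562/25) = 27600/281 ≈ 98.221
Retention S: 1000/CN − 10 with CN=98.221 → S = 25/138 ≈ 0.181 in
Initial abstraction Ia = S/5 = (25/138)/5 = 5/138 ≈ 0.036 in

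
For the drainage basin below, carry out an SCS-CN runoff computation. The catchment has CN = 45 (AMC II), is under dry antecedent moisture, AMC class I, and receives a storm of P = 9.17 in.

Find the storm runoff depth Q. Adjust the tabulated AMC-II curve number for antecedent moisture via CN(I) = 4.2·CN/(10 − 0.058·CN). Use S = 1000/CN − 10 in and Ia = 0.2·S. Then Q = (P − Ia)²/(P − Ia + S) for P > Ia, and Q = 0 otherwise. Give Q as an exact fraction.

CN(I) from CN(II)=45: (4.2·45)/(10 − 0.058·45) = 18900/739 ≈ 25.575
Max retention: S = 1000/(18900/739) − 10 = 5500/189 in (≈ 29.101 in)
Ia = 0.2·(5500/189) = 1100/189 in ≈ 5.820 in
P − Ia = 9.170 − 5.820 = 63313/18900 ≈ 3.350 in (> 0, runoff occurs)
Q = (63313/18900)²/((63313/18900) + 5500/189) = (4008535969/357210000)/(613313/18900) = 4008535969/11591615700 in ≈ 0.346 in

Q = 4008535969/11591615700 in ≈ 0.346 in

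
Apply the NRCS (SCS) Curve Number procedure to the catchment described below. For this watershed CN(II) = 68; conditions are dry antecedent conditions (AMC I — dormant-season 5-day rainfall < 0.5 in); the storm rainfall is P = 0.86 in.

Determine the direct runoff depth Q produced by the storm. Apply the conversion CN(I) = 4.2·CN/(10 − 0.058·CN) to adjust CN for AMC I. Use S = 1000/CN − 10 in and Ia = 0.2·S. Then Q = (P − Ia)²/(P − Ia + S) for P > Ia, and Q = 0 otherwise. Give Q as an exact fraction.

CN(I) from CN(II)=68: (4.2·68)/(10 − 0.058·68) = 35700/757 ≈ 47.160
Retention S: 1000/CN − 10 with CN=47.160 → S = 4000/357 ≈ 11.204 in
Initial abstraction Ia = S/5 = (4000/357)/5 = 800/357 ≈ 2.241 in
P = 0.860 ≤ Ia = 2.241 in: entire storm abstracted, Q = 0.

Q = 0 in ≈ 0.000 in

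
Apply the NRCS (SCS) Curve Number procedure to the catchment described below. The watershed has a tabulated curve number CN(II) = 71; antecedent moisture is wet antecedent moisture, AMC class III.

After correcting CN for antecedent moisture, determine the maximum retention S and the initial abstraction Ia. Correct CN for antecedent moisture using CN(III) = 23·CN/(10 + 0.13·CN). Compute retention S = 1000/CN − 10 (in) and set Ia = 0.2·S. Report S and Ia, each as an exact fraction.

S = 2900/1633 in ≈ 1.776 in; Ia = 580/1633 in ≈ 0.355 in

Adjust CN=71 to AMC III: 23·71/(10 + 0.13·71) → 1633 ÷ (1923/100) = 163300/1923 ≈ 84.919
S = 1000/(163300/1923) − 10 = 2900/1633 in ≈ 1.776 in
Ia = 0.2·(2900/1633) = 580/1633 in ≈ 0.355 in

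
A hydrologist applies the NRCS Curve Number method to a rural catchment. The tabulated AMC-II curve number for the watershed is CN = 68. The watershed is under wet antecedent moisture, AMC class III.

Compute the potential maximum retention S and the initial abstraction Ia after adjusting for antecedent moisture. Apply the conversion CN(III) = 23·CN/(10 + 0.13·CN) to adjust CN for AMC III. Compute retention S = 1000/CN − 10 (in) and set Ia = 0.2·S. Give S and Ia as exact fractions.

S = 800/391 in ≈ 2.046 in; Ia = 160/391 in ≈ 0.409 in

Adjust CN=68 to AMC III: 23·68/(10 + 0.13·68) → 1564 ÷ (471/25) = 39100/471 ≈ 83.015
S = 1000/(39100/471) − 10 = 800/391 in ≈ 2.046 in
Initial abstraction Ia = S/5 = (800/391)/5 = 160/391 ≈ 0.409 in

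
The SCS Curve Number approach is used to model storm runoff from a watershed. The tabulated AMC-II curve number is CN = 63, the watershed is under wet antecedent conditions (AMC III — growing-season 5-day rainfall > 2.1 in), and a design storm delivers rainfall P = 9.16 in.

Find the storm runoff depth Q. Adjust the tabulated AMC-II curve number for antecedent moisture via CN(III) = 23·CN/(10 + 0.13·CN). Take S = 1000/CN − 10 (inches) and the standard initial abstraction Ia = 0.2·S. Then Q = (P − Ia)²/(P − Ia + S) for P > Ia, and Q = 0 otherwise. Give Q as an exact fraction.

Q = 98170049041/14700865725 in ≈ 6.678 in

Adjust CN=63 to AMC III: 23·63/(10 + 0.13·63) → 1449 ÷ (1819/100) = 144900/1819 ≈ 79.659
Retention S: 1000/CN − 10 with CN=79.659 → S = 3700/1449 ≈ 2.553 in
Ia = 0.2·(3700/1449) = 740/1449 in ≈ 0.511 in
Since P=9.160 > Ia=0.511: effective rainfall P−Ia = 313321/36225 in
Q = (313321/36225)²/((313321/36225) + 3700/1449) = (98170049041/1312250625)/(405821/36225) = 98170049041/14700865725 in ≈ 6.678 in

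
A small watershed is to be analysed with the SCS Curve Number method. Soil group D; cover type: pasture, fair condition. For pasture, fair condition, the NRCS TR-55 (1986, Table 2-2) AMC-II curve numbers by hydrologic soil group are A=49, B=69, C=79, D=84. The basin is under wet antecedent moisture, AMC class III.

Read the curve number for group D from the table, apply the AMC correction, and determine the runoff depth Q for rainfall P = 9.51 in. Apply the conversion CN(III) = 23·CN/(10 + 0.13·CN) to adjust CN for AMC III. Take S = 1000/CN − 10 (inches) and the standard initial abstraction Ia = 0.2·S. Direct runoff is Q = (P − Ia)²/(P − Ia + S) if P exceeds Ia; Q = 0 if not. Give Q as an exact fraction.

NRCS table: pasture, fair condition, soil group D → CN(II) = 84
CN(III) from CN(II)=84: (23·84)/(10 + 0.13·84) = 48300/523 ≈ 92.352
Max retention: S = 1000/(48300/523) − 10 = 400/483 in (≈ 0.828 in)
Initial abstraction Ia = S/5 = (400/483)/5 = 80/483 ≈ 0.166 in
Since P=9.510 > Ia=0.166: effective rainfall P−Ia = 451333/48300 in
Runoff Q = (P−Ia)²/(P−Ia+S) = (9.344)²/(9.344+0.828) = 203701476889/23731383900 ≈ 8.584 in

Q = 203701476889/23731383900 in ≈ 8.584 in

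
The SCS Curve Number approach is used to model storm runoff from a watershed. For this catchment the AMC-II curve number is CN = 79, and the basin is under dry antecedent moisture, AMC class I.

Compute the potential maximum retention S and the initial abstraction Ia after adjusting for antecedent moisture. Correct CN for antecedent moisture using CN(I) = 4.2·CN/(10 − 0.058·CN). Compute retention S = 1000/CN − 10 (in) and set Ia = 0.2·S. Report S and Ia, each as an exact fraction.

CN(I) from CN(II)=79: (4.2·79)/(10 − 0.058·79) = 7900/129 ≈ 61.240
S = 1000/(7900/129) − 10 = 500/79 in ≈ 6.329 in
Ia = 0.2S: 0.2·6.329 = 1.266 in (exactly 100/79)

S = 500/79 in ≈ 6.329 in; Ia = 100/79 in ≈ 1.266 in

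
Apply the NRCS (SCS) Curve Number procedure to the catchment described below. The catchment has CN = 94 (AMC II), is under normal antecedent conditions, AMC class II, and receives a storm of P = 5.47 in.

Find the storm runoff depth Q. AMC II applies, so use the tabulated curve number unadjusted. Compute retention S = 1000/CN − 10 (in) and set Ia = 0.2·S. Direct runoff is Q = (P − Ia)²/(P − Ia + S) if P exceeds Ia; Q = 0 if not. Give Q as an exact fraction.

Average conditions: CN = 94 (no AMC adjustment).
S = 1000/94 − 10 = 30/47 in ≈ 0.638 in
Ia = 0.2·(30/47) = 6/47 in ≈ 0.128 in
Excess rainfall: 5.470 − 0.128 = 5.342 in; P > Ia so Q > 0
Runoff Q = (P−Ia)²/(P−Ia+S) = (5.342)²/(5.342+0.638) = 630461881/132112300 ≈ 4.772 in

Q = 630461881/132112300 in ≈ 4.772 in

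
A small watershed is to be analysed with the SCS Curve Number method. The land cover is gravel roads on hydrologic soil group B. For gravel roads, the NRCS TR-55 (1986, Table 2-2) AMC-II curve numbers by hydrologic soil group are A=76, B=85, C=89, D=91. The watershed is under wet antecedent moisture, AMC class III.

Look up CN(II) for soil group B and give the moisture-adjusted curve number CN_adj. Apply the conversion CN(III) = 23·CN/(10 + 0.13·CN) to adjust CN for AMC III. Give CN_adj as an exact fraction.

NRCS table: gravel roads, soil group B → CN(II) = 85
Wet (AMC III): CN(III) = 23·85/(10 + 0.13·85) = 1955/(421/20) = 39100/421 ≈ 92.874

CN_adj = 39100/421 ≈ 92.874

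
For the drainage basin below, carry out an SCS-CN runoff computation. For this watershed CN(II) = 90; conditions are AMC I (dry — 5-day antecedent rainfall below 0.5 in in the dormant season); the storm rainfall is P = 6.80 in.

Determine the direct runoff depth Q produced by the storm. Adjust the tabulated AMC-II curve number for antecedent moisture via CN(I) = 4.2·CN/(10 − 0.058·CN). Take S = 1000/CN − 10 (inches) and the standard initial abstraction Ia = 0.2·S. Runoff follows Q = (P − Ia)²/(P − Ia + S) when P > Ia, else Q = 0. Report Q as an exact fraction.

Q = 17558738/3981285 in ≈ 4.410 in

Dry (AMC I): CN(I) = 4.2·90/(10 − 0.058·90) = 378/(239/50) = 18900/239 ≈ 79.079
Max retention: S = 1000/(18900/239) − 10 = 500/189 in (≈ 2.646 in)
Ia = 0.2·(500/189) = 100/189 in ≈ 0.529 in
Since P=6.800 > Ia=0.529: effective rainfall P−Ia = 5926/945 in
Runoff Q = (P−Ia)²/(P−Ia+S) = (6.271)²/(6.271+2.646) = 17558738/3981285 ≈ 4.410 in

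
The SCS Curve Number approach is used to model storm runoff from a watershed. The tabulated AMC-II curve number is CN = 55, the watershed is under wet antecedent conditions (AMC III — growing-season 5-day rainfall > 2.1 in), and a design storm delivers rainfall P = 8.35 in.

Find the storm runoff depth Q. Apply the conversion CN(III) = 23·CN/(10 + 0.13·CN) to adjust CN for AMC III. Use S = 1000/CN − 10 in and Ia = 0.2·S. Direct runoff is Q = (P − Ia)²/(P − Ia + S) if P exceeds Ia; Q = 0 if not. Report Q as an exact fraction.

Wet (AMC III): CN(III) = 23·55/(10 + 0.13·55) = 1265/(343/20) = 25300/343 ≈ 73.761
S = 1000/(25300/343) − 10 = 900/253 in ≈ 3.557 in
Ia = 0.2·(900/253) = 180/253 in ≈ 0.711 in
Since P=8.350 > Ia=0.711: effective rainfall P−Ia = 38651/5060 in
Q = (38651/5060)²/((38651/5060) + 900/253) = (1493899801/25603600)/(56651/5060) = 1493899801/286654060 in ≈ 5.212 in

Q = 1493899801/286654060 in ≈ 5.212 in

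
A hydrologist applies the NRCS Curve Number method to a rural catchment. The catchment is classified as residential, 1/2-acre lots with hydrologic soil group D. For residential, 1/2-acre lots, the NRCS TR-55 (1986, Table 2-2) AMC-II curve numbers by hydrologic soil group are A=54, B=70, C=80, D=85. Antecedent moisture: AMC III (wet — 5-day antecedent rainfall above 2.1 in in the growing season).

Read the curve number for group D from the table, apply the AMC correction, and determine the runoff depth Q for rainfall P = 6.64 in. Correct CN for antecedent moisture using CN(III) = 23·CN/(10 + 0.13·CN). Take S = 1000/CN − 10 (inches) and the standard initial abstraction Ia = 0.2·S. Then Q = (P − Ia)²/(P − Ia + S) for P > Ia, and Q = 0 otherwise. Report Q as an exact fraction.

Q = 2010160418/346553075 in ≈ 5.800 in

NRCS table: residential, 1/2-acre lots, soil group D → CN(II) = 85
Wet (AMC III): CN(III) = 23·85/(10 + 0.13·85) = 1955/(421/20) = 39100/421 ≈ 92.874
Retention S: 1000/CN − 10 with CN=92.874 → S = 300/391 ≈ 0.767 in
Ia = 0.2S: 0.2·0.767 = 0.153 in (exactly 60/391)
Since P=6.640 > Ia=0.153: effective rainfall P−Ia = 63406/9775 in
Q: (63406/9775)² ÷ (70906/9775) = 2010160418/346553075 in (≈ 5.800 in)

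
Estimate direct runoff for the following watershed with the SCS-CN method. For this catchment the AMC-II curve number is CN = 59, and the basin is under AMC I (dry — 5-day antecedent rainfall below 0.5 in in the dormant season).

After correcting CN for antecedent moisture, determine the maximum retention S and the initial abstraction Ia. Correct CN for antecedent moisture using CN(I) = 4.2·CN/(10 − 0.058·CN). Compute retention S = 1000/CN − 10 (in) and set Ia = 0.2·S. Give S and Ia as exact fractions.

S = 20500/1239 in ≈ 16.546 in; Ia = 4100/1239 in ≈ 3.309 in

Adjust CN=59 to AMC I: 4.2·59/(10 − 0.058·59) → (1239/5) ÷ (3289/500) = 123900/3289 ≈ 37.671
S = 1000/(123900/3289) − 10 = 20500/1239 in ≈ 16.546 in
Ia = 0.2S: 0.2·16.546 = 3.309 in (exactly 4100/1239)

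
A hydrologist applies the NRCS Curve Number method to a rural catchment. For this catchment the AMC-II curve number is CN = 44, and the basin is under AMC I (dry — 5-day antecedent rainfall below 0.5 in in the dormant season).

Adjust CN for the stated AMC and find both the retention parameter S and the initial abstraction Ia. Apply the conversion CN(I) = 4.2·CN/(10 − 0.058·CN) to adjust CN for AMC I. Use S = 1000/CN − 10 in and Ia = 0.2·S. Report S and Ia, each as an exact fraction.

Adjust CN=44 to AMC I: 4.2·44/(10 − 0.058·44) → (924/5) ÷ (931/125) = 3300/133 ≈ 24.812
S = 1000/(3300/133) − 10 = 1000/33 in ≈ 30.303 in
Ia = 0.2S: 0.2·30.303 = 6.061 in (exactly 200/33)

S = 1000/33 in ≈ 30.303 in; Ia = 200/33 in ≈ 6.061 in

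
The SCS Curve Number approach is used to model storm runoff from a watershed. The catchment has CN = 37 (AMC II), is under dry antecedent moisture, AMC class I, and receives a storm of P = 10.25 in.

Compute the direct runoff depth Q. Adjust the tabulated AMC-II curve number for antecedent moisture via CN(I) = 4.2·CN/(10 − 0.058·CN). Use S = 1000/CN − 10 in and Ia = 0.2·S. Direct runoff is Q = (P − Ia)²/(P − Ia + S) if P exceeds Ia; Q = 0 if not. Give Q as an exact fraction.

Q = 100489/934916 in ≈ 0.107 in

Adjust CN=37 to AMC I: 4.2·37/(10 − 0.058·37) → (777/5) ÷ (3927/500) = 3700/187 ≈ 19.786
Max retention: S = 1000/(3700/187) − 10 = 1500/37 in (≈ 40.541 in)
Ia = 0.2·(1500/37) = 300/37 in ≈ 8.108 in
Since P=10.250 > Ia=8.108: effective rainfall P−Ia = 317/148 in
Q = (317/148)²/((317/148) + 1500/37) = (100489/21904)/(6317/148) = 100489/934916 in ≈ 0.107 in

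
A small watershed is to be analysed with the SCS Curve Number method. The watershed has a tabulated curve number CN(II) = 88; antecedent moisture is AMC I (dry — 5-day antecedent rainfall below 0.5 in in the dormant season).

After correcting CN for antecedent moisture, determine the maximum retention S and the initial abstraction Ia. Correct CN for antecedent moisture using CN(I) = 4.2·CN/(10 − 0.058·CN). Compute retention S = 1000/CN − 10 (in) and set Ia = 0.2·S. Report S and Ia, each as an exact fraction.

CN(I) from CN(II)=88: (4.2·88)/(10 − 0.058·88) = 3850/51 ≈ 75.490
Max retention: S = 1000/(3850/51) − 10 = 250/77 in (≈ 3.247 in)
Ia = 0.2·(250/77) = 50/77 in ≈ 0.649 in

S = 250/77 in ≈ 3.247 in; Ia = 50/77 in ≈ 0.649 in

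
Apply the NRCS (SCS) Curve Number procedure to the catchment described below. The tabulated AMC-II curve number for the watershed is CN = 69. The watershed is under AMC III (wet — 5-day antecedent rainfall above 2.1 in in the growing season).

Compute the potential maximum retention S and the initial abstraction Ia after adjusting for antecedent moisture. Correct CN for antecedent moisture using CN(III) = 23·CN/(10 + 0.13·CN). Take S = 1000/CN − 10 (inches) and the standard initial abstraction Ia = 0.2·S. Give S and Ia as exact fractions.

S = 3100/1587 in ≈ 1.953 in; Ia = 620/1587 in ≈ 0.391 in

Wet (AMC III): CN(III) = 23·69/(10 + 0.13·69) = 1587/(1897/100) = 158700/1897 ≈ 83.658
Retention S: 1000/CN − 10 with CN=83.658 → S = 3100/1587 ≈ 1.953 in
Initial abstraction Ia = S/5 = (3100/1587)/5 = 620/1587 ≈ 0.391 in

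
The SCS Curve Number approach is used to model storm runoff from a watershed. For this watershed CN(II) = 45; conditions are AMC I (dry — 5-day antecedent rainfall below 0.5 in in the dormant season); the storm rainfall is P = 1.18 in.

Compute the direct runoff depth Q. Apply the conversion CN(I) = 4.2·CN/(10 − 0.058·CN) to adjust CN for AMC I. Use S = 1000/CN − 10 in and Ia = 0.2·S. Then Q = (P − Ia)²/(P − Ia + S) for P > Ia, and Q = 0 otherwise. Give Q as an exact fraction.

Dry (AMC I): CN(I) = 4.2·45/(10 − 0.058·45) = 189/(739/100) = 18900/739 ≈ 25.575
Max retention: S = 1000/(18900/739) − 10 = 5500/189 in (≈ 29.101 in)
Ia = 0.2·(5500/189) = 1100/189 in ≈ 5.820 in
P = 1.180 ≤ Ia = 5.820 in: entire storm abstracted, Q = 0.

Q = 0 in ≈ 0.000 in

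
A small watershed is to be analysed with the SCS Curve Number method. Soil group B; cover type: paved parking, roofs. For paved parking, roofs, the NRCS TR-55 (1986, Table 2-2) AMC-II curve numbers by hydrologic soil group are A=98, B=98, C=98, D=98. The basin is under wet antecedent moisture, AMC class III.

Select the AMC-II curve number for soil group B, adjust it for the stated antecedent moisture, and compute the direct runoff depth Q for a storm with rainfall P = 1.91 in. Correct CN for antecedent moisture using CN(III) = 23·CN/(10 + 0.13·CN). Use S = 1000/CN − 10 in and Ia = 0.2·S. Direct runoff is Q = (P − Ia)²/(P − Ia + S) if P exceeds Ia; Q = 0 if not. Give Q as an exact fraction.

NRCS table: paved parking, roofs, soil group B → CN(II) = 98
Wet (AMC III): CN(III) = 23·98/(10 + 0.13·98) = 2254/(1137/50) = 112700/1137 ≈ 99.120
S = 1000/(112700/1137) − 10 = 100/1127 in ≈ 0.089 in
Initial abstraction Ia = S/5 = (100/1127)/5 = 20/1127 ≈ 0.018 in
Excess rainfall: 1.910 − 0.018 = 1.892 in; P > Ia so Q > 0
Q = (213257/112700)²/((213257/112700) + 100/1127) = (45478548049/12701290000)/(223257/112700) = 45478548049/25161063900 in ≈ 1.807 in

Q = 45478548049/25161063900 in ≈ 1.807 in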